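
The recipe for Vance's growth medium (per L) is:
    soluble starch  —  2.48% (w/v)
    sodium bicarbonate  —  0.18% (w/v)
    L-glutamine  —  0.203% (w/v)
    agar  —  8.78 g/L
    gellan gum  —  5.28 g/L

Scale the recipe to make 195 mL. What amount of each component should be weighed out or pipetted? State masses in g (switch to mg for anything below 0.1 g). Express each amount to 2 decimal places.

Scale factor relative to 1 L: 0.195.
soluble starch: 2.48 g per 100 mL × 195 mL ÷ 100 = 4.84 g
sodium bicarbonate: 0.18 g per 100 mL × 195 mL ÷ 100 = 0.35 g
L-glutamine: 0.203 g per 100 mL × 195 mL ÷ 100 = 0.40 g
agar: 8.78 g/L × 0.195 L = 1.71 g
gellan gum: 5.28 g/L × 0.195 L = 1.03 g

soluble starch 4.84 g; sodium bicarbonate 0.35 g; L-glutamine 0.40 g; agar 1.71 g; gellan gum 1.03 g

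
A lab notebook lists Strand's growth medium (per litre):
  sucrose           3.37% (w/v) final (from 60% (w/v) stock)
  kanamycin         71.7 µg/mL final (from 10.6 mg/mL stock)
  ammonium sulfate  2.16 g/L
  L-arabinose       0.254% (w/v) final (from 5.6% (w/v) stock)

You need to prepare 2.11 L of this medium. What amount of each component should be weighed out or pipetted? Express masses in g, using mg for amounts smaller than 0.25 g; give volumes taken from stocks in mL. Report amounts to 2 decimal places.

Scale factor relative to 1 L: 2.11.
sucrose: dilute stock: 3.37% ÷ 60% × 2110 mL = 118.51 mL
kanamycin: V = C2·V2/C1 = 71.7 µg/mL × 2110 mL ÷ 10600 µg/mL = 14.27 mL
ammonium sulfate: 2.16 g/L × 2.11 L = 4.56 g
L-arabinose: V = C2·V2/C1 = 0.254% ÷ 5.6% × 2110 mL = 95.70 mL

sucrose 118.51 mL; kanamycin 14.27 mL; ammonium sulfate 4.56 g; L-arabinose 95.70 mL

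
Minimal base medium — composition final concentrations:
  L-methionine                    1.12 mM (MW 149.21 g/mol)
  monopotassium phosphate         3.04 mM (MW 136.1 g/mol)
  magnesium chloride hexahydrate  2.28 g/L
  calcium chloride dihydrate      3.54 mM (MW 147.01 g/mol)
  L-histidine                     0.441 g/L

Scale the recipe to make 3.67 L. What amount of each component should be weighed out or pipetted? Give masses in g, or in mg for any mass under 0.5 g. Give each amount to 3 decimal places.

Scale factor relative to 1 L: 3.67.
L-methionine: 1.12 mmol/L × 149.21 g/mol × 3.67 L ÷ 1000 = 0.613 g
monopotassium phosphate: 3.04 mmol/L × 136.1 g/mol × 3.67 L ÷ 1000 = 1.518 g
magnesium chloride hexahydrate: 2.28 g/L × 3.67 L = 8.368 g
calcium chloride dihydrate: 3.54 mmol/L × 147.01 g/mol × 3.67 L ÷ 1000 = 1.910 g
L-histidine: 0.441 g/L × 3.67 L = 1.618 g

L-methionine 0.613 g; monopotassium phosphate 1.518 g; magnesium chloride hexahydrate 8.368 g; calcium chloride dihydrate 1.910 g; L-histidine 1.618 g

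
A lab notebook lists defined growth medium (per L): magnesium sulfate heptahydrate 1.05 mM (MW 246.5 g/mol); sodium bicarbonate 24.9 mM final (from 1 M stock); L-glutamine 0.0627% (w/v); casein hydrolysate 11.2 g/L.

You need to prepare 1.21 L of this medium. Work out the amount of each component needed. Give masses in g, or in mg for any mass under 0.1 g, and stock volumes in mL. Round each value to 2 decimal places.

magnesium sulfate heptahydrate 0.31 g; sodium bicarbonate 30.13 mL; L-glutamine 0.76 g; casein hydrolysate 13.55 g

Scale factor relative to 1 L: 1.21.
magnesium sulfate heptahydrate: 1.05 mmol/L × 246.5 g/mol × 1.21 L ÷ 1000 = 0.31 g
sodium bicarbonate: dilute stock: 24.9 mM × 1210 mL ÷ 1000 mM = 30.13 mL
L-glutamine: 0.0627% w/v = 0.627 g/L → 0.627 × 1.21 L = 0.76 g
casein hydrolysate: 11.2 g/L × 1.21 L = 13.55 g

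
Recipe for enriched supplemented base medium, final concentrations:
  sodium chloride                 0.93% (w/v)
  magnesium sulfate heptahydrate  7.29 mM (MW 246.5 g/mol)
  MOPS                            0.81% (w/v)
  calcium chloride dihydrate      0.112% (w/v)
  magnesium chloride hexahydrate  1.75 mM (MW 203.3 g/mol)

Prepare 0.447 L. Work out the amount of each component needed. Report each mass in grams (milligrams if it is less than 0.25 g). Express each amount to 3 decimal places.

Working volume: 0.447 L.
sodium chloride: 0.93 g per 100 mL × 447 mL ÷ 100 = 4.157 g
magnesium sulfate heptahydrate: 7.29 mmol/L × 246.5 g/mol × 0.447 L ÷ 1000 = 0.803 g
MOPS: 0.81 g per 100 mL × 447 mL ÷ 100 = 3.621 g
calcium chloride dihydrate: 0.112 g per 100 mL × 447 mL ÷ 100 = 0.501 g
magnesium chloride hexahydrate: 1.75 mmol/L × 203.3 mg/mmol × 0.447 L = 159.031 mg

sodium chloride 4.157 g; magnesium sulfate heptahydrate 0.803 g; MOPS 3.621 g; calcium chloride dihydrate 0.501 g; magnesium chloride hexahydrate 159.031 mg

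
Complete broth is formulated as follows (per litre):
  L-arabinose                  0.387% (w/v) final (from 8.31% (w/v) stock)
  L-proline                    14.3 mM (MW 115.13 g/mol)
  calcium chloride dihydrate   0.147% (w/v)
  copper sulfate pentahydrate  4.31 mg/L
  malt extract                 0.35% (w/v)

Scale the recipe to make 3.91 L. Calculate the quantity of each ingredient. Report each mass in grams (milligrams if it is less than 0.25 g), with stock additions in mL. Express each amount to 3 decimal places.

L-arabinose 182.090 mL; L-proline 6.437 g; calcium chloride dihydrate 5.748 g; copper sulfate pentahydrate 16.852 mg; malt extract 13.685 g

Scale factor relative to 1 L: 3.91.
L-arabinose: dilute stock: 0.387% ÷ 8.31% × 3910 mL = 182.090 mL
L-proline: 14.3 mmol/L × 115.13 g/mol × 3.91 L ÷ 1000 = 6.437 g
calcium chloride dihydrate: 0.147% w/v = 1.47 g/L → 1.47 × 3.91 L = 5.748 g
copper sulfate pentahydrate: 4.31 mg/L × 3.91 L = 16.852 mg
malt extract: 0.35% w/v = 3.5 g/L → 3.5 × 3.91 L = 13.685 g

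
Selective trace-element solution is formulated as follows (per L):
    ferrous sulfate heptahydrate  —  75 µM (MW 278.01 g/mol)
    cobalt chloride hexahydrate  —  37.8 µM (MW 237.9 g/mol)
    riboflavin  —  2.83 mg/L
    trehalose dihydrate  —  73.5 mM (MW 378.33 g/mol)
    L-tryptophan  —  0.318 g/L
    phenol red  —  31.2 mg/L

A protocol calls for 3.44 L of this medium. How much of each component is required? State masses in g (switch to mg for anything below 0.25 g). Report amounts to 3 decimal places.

ferrous sulfate heptahydrate 71.727 mg; cobalt chloride hexahydrate 30.935 mg; riboflavin 9.735 mg; trehalose dihydrate 95.657 g; L-tryptophan 1.094 g; phenol red 107.328 mg

Scale factor relative to 1 L: 3.44.
ferrous sulfate heptahydrate: 75 µmol/L × 278.01 g/mol × 3.44 L ÷ 1000 = 71.727 mg
cobalt chloride hexahydrate: 37.8 µmol/L × 237.9 g/mol × 3.44 L ÷ 1000 = 30.935 mg
riboflavin: 2.83 mg/L × 3.44 L = 9.735 mg
trehalose dihydrate: 73.5 mmol/L × 378.33 g/mol × 3.44 L ÷ 1000 = 95.657 g
L-tryptophan: 0.318 g/L × 3.44 L = 1.094 g
phenol red: 31.2 mg/L × 3.44 L = 107.328 mg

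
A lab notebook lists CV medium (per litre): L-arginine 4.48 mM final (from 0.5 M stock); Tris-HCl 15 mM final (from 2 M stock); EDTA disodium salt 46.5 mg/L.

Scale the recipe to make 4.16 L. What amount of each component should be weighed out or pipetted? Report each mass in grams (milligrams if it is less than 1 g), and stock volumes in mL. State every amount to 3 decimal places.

Working volume: 4.16 L.
L-arginine: dilute stock: 4.48 mM × 4160 mL ÷ 500 mM = 37.274 mL
Tris-HCl: V = C2·V2/C1 = 15 mM × 4160 mL ÷ 2000 mM = 31.200 mL
EDTA disodium salt: 46.5 mg/L × 4.16 L = 193.440 mg

L-arginine 37.274 mL; Tris-HCl 31.200 mL; EDTA disodium salt 193.440 mg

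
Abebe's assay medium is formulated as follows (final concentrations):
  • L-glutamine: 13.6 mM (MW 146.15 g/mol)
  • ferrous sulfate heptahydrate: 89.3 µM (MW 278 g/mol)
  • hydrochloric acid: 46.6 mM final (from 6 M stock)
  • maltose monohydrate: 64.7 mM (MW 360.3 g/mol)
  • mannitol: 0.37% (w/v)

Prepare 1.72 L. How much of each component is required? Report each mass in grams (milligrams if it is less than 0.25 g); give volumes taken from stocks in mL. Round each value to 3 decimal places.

L-glutamine 3.419 g; ferrous sulfate heptahydrate 42.700 mg; hydrochloric acid 13.359 mL; maltose monohydrate 40.096 g; mannitol 6.364 g

Working volume: 1.72 L.
L-glutamine: 13.6 mmol/L × 146.15 g/mol × 1.72 L ÷ 1000 = 3.419 g
ferrous sulfate heptahydrate: 89.3 µmol/L × 278 g/mol × 1.72 L ÷ 1000 = 42.700 mg
hydrochloric acid: V = C2·V2/C1 = 46.6 mM × 1720 mL ÷ 6000 mM = 13.359 mL
maltose monohydrate: 64.7 mmol/L × 360.3 g/mol × 1.72 L ÷ 1000 = 40.096 g
mannitol: 0.37% w/v = 3.7 g/L → 3.7 × 1.72 L = 6.364 g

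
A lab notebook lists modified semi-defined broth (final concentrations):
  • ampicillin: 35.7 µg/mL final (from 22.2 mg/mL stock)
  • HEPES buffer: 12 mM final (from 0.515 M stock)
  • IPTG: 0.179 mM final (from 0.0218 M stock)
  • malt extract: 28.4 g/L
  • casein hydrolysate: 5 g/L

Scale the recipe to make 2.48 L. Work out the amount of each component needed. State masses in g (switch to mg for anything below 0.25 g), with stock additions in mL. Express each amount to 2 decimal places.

Scale factor relative to 1 L: 2.48.
ampicillin: dilute stock: 35.7 µg/mL × 2480 mL ÷ 22200 µg/mL = 3.99 mL
HEPES buffer: C1V1 = C2V2 → 12 mM × 2480 mL ÷ 515 mM = 57.79 mL
IPTG: C1V1 = C2V2 → 0.179 mM × 2480 mL ÷ 21.8 mM = 20.36 mL
malt extract: 28.4 g/L × 2.48 L = 70.43 g
casein hydrolysate: 5 g/L × 2.48 L = 12.40 g

ampicillin 3.99 mL; HEPES buffer 57.79 mL; IPTG 20.36 mL; malt extract 70.43 g; casein hydrolysate 12.40 g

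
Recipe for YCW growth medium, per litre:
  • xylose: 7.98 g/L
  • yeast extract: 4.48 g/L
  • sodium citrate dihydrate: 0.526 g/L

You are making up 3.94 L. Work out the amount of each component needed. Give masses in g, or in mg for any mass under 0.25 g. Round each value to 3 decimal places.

xylose 31.441 g; yeast extract 17.651 g; sodium citrate dihydrate 2.072 g

Scale factor relative to 1 L: 3.94.
xylose: 7.98 g/L × 3.94 L = 31.441 g
yeast extract: 4.48 g/L × 3.94 L = 17.651 g
sodium citrate dihydrate: 0.526 g/L × 3.94 L = 2.072 g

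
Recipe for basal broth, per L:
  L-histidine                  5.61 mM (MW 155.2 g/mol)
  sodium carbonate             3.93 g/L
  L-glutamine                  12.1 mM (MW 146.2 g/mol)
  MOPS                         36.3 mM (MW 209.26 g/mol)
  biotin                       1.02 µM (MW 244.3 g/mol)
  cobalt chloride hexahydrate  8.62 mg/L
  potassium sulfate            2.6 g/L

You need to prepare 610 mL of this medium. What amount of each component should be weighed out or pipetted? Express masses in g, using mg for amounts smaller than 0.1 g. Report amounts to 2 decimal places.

Scale factor relative to 1 L: 0.61.
L-histidine: 5.61 mmol/L × 155.2 g/mol × 0.61 L ÷ 1000 = 0.53 g
sodium carbonate: 3.93 g/L × 0.61 L = 2.40 g
L-glutamine: 12.1 mmol/L × 146.2 g/mol × 0.61 L ÷ 1000 = 1.08 g
MOPS: 36.3 mmol/L × 209.26 g/mol × 0.61 L ÷ 1000 = 4.63 g
biotin: 1.02 µmol/L × 244.3 g/mol × 0.61 L ÷ 1000 = 0.15 mg
cobalt chloride hexahydrate: 8.62 mg/L × 0.61 L = 5.26 mg
potassium sulfate: 2.6 g/L × 0.61 L = 1.59 g

L-histidine 0.53 g; sodium carbonate 2.40 g; L-glutamine 1.08 g; MOPS 4.63 g; biotin 0.15 mg; cobalt chloride hexahydrate 5.26 mg; potassium sulfate 1.59 g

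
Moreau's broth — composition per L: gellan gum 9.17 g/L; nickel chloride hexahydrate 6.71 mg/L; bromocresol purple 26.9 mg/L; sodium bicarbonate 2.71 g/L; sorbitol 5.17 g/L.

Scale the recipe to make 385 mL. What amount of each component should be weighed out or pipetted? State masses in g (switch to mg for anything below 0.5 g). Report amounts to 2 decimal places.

Scale factor relative to 1 L: 0.385.
gellan gum: 9.17 g/L × 0.385 L = 3.53 g
nickel chloride hexahydrate: 6.71 mg/L × 0.385 L = 2.58 mg
bromocresol purple: 26.9 mg/L × 0.385 L = 10.36 mg
sodium bicarbonate: 2.71 g/L × 0.385 L = 1.04 g
sorbitol: 5.17 g/L × 0.385 L = 1.99 g

gellan gum 3.53 g; nickel chloride hexahydrate 2.58 mg; bromocresol purple 10.36 mg; sodium bicarbonate 1.04 g; sorbitol 1.99 g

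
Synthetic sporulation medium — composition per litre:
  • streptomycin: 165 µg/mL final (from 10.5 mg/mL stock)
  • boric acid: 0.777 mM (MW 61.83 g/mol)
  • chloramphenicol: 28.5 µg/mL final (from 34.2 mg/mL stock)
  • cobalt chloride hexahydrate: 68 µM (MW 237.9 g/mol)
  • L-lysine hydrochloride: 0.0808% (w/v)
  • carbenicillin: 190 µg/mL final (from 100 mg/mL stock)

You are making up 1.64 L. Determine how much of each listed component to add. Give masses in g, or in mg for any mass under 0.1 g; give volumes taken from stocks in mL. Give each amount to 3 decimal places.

Scale factor relative to 1 L: 1.64.
streptomycin: C1V1 = C2V2 → 165 µg/mL × 1640 mL ÷ 10500 µg/mL = 25.771 mL
boric acid: 0.777 mmol/L × 61.83 mg/mmol × 1.64 L = 78.789 mg
chloramphenicol: C1V1 = C2V2 → 28.5 µg/mL × 1640 mL ÷ 34200 µg/mL = 1.367 mL
cobalt chloride hexahydrate: 68 µmol/L × 237.9 g/mol × 1.64 L ÷ 1000 = 26.531 mg
L-lysine hydrochloride: 0.0808 g per 100 mL × 1640 mL ÷ 100 = 1.325 g
carbenicillin: C1V1 = C2V2 → 190 µg/mL × 1640 mL ÷ 100000 µg/mL = 3.116 mL

streptomycin 25.771 mL; boric acid 78.789 mg; chloramphenicol 1.367 mL; cobalt chloride hexahydrate 26.531 mg; L-lysine hydrochloride 1.325 g; carbenicillin 3.116 mL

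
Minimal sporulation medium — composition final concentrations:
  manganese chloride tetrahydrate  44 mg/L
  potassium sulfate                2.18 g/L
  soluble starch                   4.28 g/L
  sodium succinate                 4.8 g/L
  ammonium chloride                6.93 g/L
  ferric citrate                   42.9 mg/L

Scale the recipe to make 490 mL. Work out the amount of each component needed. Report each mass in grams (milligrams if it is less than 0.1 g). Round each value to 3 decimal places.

Scale factor relative to 1 L: 0.49.
manganese chloride tetrahydrate: 44 mg/L × 0.49 L = 21.560 mg
potassium sulfate: 2.18 g/L × 0.49 L = 1.068 g
soluble starch: 4.28 g/L × 0.49 L = 2.097 g
sodium succinate: 4.8 g/L × 0.49 L = 2.352 g
ammonium chloride: 6.93 g/L × 0.49 L = 3.396 g
ferric citrate: 42.9 mg/L × 0.49 L = 21.021 mg

manganese chloride tetrahydrate 21.560 mg; potassium sulfate 1.068 g; soluble starch 2.097 g; sodium succinate 2.352 g; ammonium chloride 3.396 g; ferric citrate 21.021 mg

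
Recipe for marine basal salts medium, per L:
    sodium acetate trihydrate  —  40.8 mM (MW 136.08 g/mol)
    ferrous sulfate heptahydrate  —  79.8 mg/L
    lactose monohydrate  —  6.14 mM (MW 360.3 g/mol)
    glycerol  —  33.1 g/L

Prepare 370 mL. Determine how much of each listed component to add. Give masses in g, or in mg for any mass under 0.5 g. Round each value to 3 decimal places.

sodium acetate trihydrate 2.054 g; ferrous sulfate heptahydrate 29.526 mg; lactose monohydrate 0.819 g; glycerol 12.247 g

Target volume = 370 mL = 0.37 L.
sodium acetate trihydrate: 40.8 mmol/L × 136.08 g/mol × 0.37 L ÷ 1000 = 2.054 g
ferrous sulfate heptahydrate: 79.8 mg/L × 0.37 L = 29.526 mg
lactose monohydrate: 6.14 mmol/L × 360.3 g/mol × 0.37 L ÷ 1000 = 0.819 g
glycerol: 33.1 g/L × 0.37 L = 12.247 g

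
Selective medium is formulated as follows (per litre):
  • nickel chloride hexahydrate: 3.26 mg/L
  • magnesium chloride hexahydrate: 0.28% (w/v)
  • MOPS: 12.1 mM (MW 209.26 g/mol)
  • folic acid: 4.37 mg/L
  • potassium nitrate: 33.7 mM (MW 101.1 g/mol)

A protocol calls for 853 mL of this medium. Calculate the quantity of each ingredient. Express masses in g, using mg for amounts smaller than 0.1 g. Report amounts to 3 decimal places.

Scale factor relative to 1 L: 0.853.
nickel chloride hexahydrate: 3.26 mg/L × 0.853 L = 2.781 mg
magnesium chloride hexahydrate: 0.28% w/v = 2.8 g/L → 2.8 × 0.853 L = 2.388 g
MOPS: 12.1 mmol/L × 209.26 g/mol × 0.853 L ÷ 1000 = 2.160 g
folic acid: 4.37 mg/L × 0.853 L = 3.728 mg
potassium nitrate: 33.7 mmol/L × 101.1 g/mol × 0.853 L ÷ 1000 = 2.906 g

nickel chloride hexahydrate 2.781 mg; magnesium chloride hexahydrate 2.388 g; MOPS 2.160 g; folic acid 3.728 mg; potassium nitrate 2.906 g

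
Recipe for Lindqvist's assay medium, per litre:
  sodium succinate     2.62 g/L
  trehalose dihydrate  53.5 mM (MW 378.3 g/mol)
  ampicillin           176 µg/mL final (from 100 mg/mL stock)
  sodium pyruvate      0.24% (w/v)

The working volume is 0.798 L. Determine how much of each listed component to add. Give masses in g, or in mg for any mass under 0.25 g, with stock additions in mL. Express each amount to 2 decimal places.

sodium succinate 2.09 g; trehalose dihydrate 16.15 g; ampicillin 1.40 mL; sodium pyruvate 1.92 g

Scale factor relative to 1 L: 0.798.
sodium succinate: 2.62 g/L × 0.798 L = 2.09 g
trehalose dihydrate: 53.5 mmol/L × 378.3 g/mol × 0.798 L ÷ 1000 = 16.15 g
ampicillin: V = C2·V2/C1 = 176 µg/mL × 798 mL ÷ 100000 µg/mL = 1.40 mL
sodium pyruvate: 0.24 g per 100 mL × 798 mL ÷ 100 = 1.92 g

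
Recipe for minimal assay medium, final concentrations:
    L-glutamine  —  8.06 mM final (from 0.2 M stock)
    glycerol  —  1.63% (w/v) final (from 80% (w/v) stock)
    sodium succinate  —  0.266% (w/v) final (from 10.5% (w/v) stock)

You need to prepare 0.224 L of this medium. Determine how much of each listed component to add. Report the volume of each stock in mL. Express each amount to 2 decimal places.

Scale factor relative to 1 L: 0.224.
L-glutamine: dilute stock: 8.06 mM × 224 mL ÷ 200 mM = 9.03 mL
glycerol: V = C2·V2/C1 = 1.63% ÷ 80% × 224 mL = 4.56 mL
sodium succinate: V = C2·V2/C1 = 0.266% ÷ 10.5% × 224 mL = 5.67 mL

L-glutamine 9.03 mL; glycerol 4.56 mL; sodium succinate 5.67 mL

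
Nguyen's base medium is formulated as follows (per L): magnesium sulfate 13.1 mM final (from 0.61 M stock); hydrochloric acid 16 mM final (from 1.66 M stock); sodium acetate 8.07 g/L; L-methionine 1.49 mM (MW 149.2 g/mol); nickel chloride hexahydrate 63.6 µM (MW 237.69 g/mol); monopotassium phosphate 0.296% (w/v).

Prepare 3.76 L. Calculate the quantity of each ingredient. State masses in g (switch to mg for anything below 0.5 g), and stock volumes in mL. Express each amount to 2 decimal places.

magnesium sulfate 80.75 mL; hydrochloric acid 36.24 mL; sodium acetate 30.34 g; L-methionine 0.84 g; nickel chloride hexahydrate 56.84 mg; monopotassium phosphate 11.13 g

Working volume: 3.76 L.
magnesium sulfate: V = C2·V2/C1 = 13.1 mM × 3760 mL ÷ 610 mM = 80.75 mL
hydrochloric acid: C1V1 = C2V2 → 16 mM × 3760 mL ÷ 1660 mM = 36.24 mL
sodium acetate: 8.07 g/L × 3.76 L = 30.34 g
L-methionine: 1.49 mmol/L × 149.2 g/mol × 3.76 L ÷ 1000 = 0.84 g
nickel chloride hexahydrate: 63.6 µmol/L × 237.69 g/mol × 3.76 L ÷ 1000 = 56.84 mg
monopotassium phosphate: 0.296% w/v = 2.96 g/L → 2.96 × 3.76 L = 11.13 g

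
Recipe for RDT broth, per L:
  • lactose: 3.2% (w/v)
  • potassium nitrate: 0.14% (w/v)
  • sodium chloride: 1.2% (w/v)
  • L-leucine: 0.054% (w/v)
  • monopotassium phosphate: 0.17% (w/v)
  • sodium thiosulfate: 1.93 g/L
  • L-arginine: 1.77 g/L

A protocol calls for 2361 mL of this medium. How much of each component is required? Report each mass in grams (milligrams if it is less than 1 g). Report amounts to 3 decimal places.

lactose 75.552 g; potassium nitrate 3.305 g; sodium chloride 28.332 g; L-leucine 1.275 g; monopotassium phosphate 4.014 g; sodium thiosulfate 4.557 g; L-arginine 4.179 g

Working volume: 2361 mL = 2.361 L.
lactose: 3.2 g per 100 mL × 2361 mL ÷ 100 = 75.552 g
potassium nitrate: 0.14 g per 100 mL × 2361 mL ÷ 100 = 3.305 g
sodium chloride: 1.2% w/v = 12 g/L → 12 × 2.361 L = 28.332 g
L-leucine: 0.054% w/v = 0.54 g/L → 0.54 × 2.361 L = 1.275 g
monopotassium phosphate: 0.17% w/v = 1.7 g/L → 1.7 × 2.361 L = 4.014 g
sodium thiosulfate: 1.93 g/L × 2.361 L = 4.557 g
L-arginine: 1.77 g/L × 2.361 L = 4.179 g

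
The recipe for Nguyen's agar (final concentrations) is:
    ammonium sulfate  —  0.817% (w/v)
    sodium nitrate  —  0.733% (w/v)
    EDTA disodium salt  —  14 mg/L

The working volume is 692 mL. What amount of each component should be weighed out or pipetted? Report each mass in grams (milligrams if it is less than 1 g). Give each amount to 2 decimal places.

ammonium sulfate 5.65 g; sodium nitrate 5.07 g; EDTA disodium salt 9.69 mg

Working volume: 692 mL = 0.692 L.
ammonium sulfate: 0.817% w/v = 8.17 g/L → 8.17 × 0.692 L = 5.65 g
sodium nitrate: 0.733% w/v = 7.33 g/L → 7.33 × 0.692 L = 5.07 g
EDTA disodium salt: 14 mg/L × 0.692 L = 9.69 mg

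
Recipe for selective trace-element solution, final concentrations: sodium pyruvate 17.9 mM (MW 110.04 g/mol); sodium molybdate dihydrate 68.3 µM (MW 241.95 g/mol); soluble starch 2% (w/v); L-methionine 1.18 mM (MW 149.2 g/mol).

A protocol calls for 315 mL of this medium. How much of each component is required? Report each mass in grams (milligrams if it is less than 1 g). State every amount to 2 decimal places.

sodium pyruvate 620.46 mg; sodium molybdate dihydrate 5.21 mg; soluble starch 6.30 g; L-methionine 55.46 mg

Working volume: 315 mL = 0.315 L.
sodium pyruvate: 17.9 mmol/L × 110.04 mg/mmol × 0.315 L = 620.46 mg
sodium molybdate dihydrate: 68.3 µmol/L × 241.95 g/mol × 0.315 L ÷ 1000 = 5.21 mg
soluble starch: 2 g per 100 mL × 315 mL ÷ 100 = 6.30 g
L-methionine: 1.18 mmol/L × 149.2 mg/mmol × 0.315 L = 55.46 mg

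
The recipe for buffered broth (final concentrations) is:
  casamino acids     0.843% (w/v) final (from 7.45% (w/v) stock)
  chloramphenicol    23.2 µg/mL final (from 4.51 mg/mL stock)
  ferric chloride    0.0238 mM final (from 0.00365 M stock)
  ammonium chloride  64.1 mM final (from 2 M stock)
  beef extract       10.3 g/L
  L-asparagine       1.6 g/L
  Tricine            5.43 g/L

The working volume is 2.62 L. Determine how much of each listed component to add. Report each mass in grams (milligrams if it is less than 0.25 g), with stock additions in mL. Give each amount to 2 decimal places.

Scale factor relative to 1 L: 2.62.
casamino acids: V = C2·V2/C1 = 0.843% ÷ 7.45% × 2620 mL = 296.46 mL
chloramphenicol: C1V1 = C2V2 → 23.2 µg/mL × 2620 mL ÷ 4510 µg/mL = 13.48 mL
ferric chloride: dilute stock: 0.0238 mM × 2620 mL ÷ 3.65 mM = 17.08 mL
ammonium chloride: C1V1 = C2V2 → 64.1 mM × 2620 mL ÷ 2000 mM = 83.97 mL
beef extract: 10.3 g/L × 2.62 L = 26.99 g
L-asparagine: 1.6 g/L × 2.62 L = 4.19 g
Tricine: 5.43 g/L × 2.62 L = 14.23 g

casamino acids 296.46 mL; chloramphenicol 13.48 mL; ferric chloride 17.08 mL; ammonium chloride 83.97 mL; beef extract 26.99 g; L-asparagine 4.19 g; Tricine 14.23 g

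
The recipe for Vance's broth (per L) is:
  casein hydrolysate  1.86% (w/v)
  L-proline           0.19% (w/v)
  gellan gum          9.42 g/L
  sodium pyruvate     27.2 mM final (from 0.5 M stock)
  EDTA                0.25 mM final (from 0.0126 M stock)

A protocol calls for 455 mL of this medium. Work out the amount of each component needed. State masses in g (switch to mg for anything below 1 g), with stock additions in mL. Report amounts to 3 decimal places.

casein hydrolysate 8.463 g; L-proline 864.500 mg; gellan gum 4.286 g; sodium pyruvate 24.752 mL; EDTA 9.028 mL

Target volume = 455 mL = 0.455 L.
casein hydrolysate: 1.86% w/v = 18.6 g/L → 18.6 × 0.455 L = 8.463 g
L-proline: 0.19 g per 100 mL × 455 mL ÷ 100 = 0.8645 g = 864.500 mg
gellan gum: 9.42 g/L × 0.455 L = 4.286 g
sodium pyruvate: V = C2·V2/C1 = 27.2 mM × 455 mL ÷ 500 mM = 24.752 mL
EDTA: dilute stock: 0.25 mM × 455 mL ÷ 12.6 mM = 9.028 mL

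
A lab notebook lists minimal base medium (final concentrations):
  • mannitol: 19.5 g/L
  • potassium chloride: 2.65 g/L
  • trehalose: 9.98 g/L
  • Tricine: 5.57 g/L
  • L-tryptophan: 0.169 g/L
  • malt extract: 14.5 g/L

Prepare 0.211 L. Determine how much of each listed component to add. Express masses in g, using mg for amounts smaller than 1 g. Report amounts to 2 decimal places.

mannitol 4.11 g; potassium chloride 559.15 mg; trehalose 2.11 g; Tricine 1.18 g; L-tryptophan 35.66 mg; malt extract 3.06 g

Working volume: 0.211 L.
mannitol: 19.5 g/L × 0.211 L = 4.11 g
potassium chloride: 2.65 g/L × 0.211 L = 0.55915 g = 559.15 mg
trehalose: 9.98 g/L × 0.211 L = 2.11 g
Tricine: 5.57 g/L × 0.211 L = 1.18 g
L-tryptophan: 0.169 g/L × 0.211 L = 0.035659 g = 35.66 mg
malt extract: 14.5 g/L × 0.211 L = 3.06 g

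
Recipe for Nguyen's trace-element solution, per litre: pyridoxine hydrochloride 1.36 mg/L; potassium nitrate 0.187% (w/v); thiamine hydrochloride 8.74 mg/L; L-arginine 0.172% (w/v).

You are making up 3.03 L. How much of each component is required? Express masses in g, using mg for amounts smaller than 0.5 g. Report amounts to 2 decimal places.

Scale factor relative to 1 L: 3.03.
pyridoxine hydrochloride: 1.36 mg/L × 3.03 L = 4.12 mg
potassium nitrate: 0.187% w/v = 1.87 g/L → 1.87 × 3.03 L = 5.67 g
thiamine hydrochloride: 8.74 mg/L × 3.03 L = 26.48 mg
L-arginine: 0.172% w/v = 1.72 g/L → 1.72 × 3.03 L = 5.21 g

pyridoxine hydrochloride 4.12 mg; potassium nitrate 5.67 g; thiamine hydrochloride 26.48 mg; L-arginine 5.21 g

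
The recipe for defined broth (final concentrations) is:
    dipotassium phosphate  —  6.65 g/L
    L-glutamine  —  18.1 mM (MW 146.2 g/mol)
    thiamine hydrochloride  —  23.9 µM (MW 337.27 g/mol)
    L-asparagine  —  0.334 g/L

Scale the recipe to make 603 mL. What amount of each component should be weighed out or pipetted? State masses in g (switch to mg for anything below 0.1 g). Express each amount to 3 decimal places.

Scale factor relative to 1 L: 0.603.
dipotassium phosphate: 6.65 g/L × 0.603 L = 4.010 g
L-glutamine: 18.1 mmol/L × 146.2 g/mol × 0.603 L ÷ 1000 = 1.596 g
thiamine hydrochloride: 23.9 µmol/L × 337.27 g/mol × 0.603 L ÷ 1000 = 4.861 mg
L-asparagine: 0.334 g/L × 0.603 L = 0.201 g

dipotassium phosphate 4.010 g; L-glutamine 1.596 g; thiamine hydrochloride 4.861 mg; L-asparagine 0.201 g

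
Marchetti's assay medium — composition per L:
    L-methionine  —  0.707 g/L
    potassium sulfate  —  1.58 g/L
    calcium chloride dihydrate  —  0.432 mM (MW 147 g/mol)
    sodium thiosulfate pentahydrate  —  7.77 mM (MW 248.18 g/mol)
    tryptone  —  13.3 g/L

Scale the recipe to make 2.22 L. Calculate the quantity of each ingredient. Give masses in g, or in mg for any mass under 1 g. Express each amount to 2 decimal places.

Scale factor relative to 1 L: 2.22.
L-methionine: 0.707 g/L × 2.22 L = 1.57 g
potassium sulfate: 1.58 g/L × 2.22 L = 3.51 g
calcium chloride dihydrate: 0.432 mmol/L × 147 mg/mmol × 2.22 L = 140.98 mg
sodium thiosulfate pentahydrate: 7.77 mmol/L × 248.18 g/mol × 2.22 L ÷ 1000 = 4.28 g
tryptone: 13.3 g/L × 2.22 L = 29.53 g

L-methionine 1.57 g; potassium sulfate 3.51 g; calcium chloride dihydrate 140.98 mg; sodium thiosulfate pentahydrate 4.28 g; tryptone 29.53 g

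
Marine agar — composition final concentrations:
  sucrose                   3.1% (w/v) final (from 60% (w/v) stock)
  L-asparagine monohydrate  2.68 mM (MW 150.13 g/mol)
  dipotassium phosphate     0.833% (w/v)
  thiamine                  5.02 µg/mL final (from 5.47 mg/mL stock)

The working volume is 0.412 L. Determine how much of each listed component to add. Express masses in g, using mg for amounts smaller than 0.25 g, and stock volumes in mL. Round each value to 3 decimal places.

Scale factor relative to 1 L: 0.412.
sucrose: dilute stock: 3.1% ÷ 60% × 412 mL = 21.287 mL
L-asparagine monohydrate: 2.68 mmol/L × 150.13 mg/mmol × 0.412 L = 165.768 mg
dipotassium phosphate: 0.833 g per 100 mL × 412 mL ÷ 100 = 3.432 g
thiamine: C1V1 = C2V2 → 5.02 µg/mL × 412 mL ÷ 5470 µg/mL = 0.378 mL

sucrose 21.287 mL; L-asparagine monohydrate 165.768 mg; dipotassium phosphate 3.432 g; thiamine 0.378 mL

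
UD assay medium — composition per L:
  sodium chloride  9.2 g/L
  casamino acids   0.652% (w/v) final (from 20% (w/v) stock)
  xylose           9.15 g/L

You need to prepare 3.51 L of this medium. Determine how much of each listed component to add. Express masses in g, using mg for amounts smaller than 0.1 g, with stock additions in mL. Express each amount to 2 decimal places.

Scale factor relative to 1 L: 3.51.
sodium chloride: 9.2 g/L × 3.51 L = 32.29 g
casamino acids: C1V1 = C2V2 → 0.652% ÷ 20% × 3510 mL = 114.43 mL
xylose: 9.15 g/L × 3.51 L = 32.12 g

sodium chloride 32.29 g; casamino acids 114.43 mL; xylose 32.12 g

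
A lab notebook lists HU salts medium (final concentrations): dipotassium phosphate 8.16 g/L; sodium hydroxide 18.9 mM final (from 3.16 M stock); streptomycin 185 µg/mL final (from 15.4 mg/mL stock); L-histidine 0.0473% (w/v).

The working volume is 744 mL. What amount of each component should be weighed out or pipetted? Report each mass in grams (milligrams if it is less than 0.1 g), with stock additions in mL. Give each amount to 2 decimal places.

Target volume = 744 mL = 0.744 L.
dipotassium phosphate: 8.16 g/L × 0.744 L = 6.07 g
sodium hydroxide: C1V1 = C2V2 → 18.9 mM × 744 mL ÷ 3160 mM = 4.45 mL
streptomycin: dilute stock: 185 µg/mL × 744 mL ÷ 15400 µg/mL = 8.94 mL
L-histidine: 0.0473% w/v = 0.473 g/L → 0.473 × 0.744 L = 0.35 g

dipotassium phosphate 6.07 g; sodium hydroxide 4.45 mL; streptomycin 8.94 mL; L-histidine 0.35 g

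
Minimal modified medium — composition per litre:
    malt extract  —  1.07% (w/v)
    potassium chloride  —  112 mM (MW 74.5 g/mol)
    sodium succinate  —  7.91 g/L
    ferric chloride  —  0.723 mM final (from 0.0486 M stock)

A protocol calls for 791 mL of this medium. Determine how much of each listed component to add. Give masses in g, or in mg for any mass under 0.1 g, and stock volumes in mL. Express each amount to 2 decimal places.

malt extract 8.46 g; potassium chloride 6.60 g; sodium succinate 6.26 g; ferric chloride 11.77 mL

Working volume: 791 mL = 0.791 L.
malt extract: 1.07% w/v = 10.7 g/L → 10.7 × 0.791 L = 8.46 g
potassium chloride: 112 mmol/L × 74.5 g/mol × 0.791 L ÷ 1000 = 6.60 g
sodium succinate: 7.91 g/L × 0.791 L = 6.26 g
ferric chloride: V = C2·V2/C1 = 0.723 mM × 791 mL ÷ 48.6 mM = 11.77 mL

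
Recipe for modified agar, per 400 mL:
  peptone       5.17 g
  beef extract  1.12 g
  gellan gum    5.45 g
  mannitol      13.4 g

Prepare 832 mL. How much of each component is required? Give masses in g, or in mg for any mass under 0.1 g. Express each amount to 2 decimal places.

Scale factor = 832 mL / 400 mL = 2.08.
peptone: 5.17 g × (832 mL / 400 mL) = 10.75 g
beef extract: 1.12 g × (832 mL / 400 mL) = 2.33 g
gellan gum: 5.45 g × (832 mL / 400 mL) = 11.34 g
mannitol: 13.4 g × (832 mL / 400 mL) = 27.87 g

peptone 10.75 g; beef extract 2.33 g; gellan gum 11.34 g; mannitol 27.87 g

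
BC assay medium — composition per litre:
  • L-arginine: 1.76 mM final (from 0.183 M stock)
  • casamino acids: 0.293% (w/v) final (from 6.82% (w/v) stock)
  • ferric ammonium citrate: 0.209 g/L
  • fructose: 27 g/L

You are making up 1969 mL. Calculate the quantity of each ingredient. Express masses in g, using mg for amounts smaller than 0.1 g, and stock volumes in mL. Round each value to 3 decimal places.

L-arginine 18.937 mL; casamino acids 84.592 mL; ferric ammonium citrate 0.412 g; fructose 53.163 g

Target volume = 1969 mL = 1.969 L.
L-arginine: dilute stock: 1.76 mM × 1969 mL ÷ 183 mM = 18.937 mL
casamino acids: V = C2·V2/C1 = 0.293% ÷ 6.82% × 1969 mL = 84.592 mL
ferric ammonium citrate: 0.209 g/L × 1.969 L = 0.412 g
fructose: 27 g/L × 1.969 L = 53.163 g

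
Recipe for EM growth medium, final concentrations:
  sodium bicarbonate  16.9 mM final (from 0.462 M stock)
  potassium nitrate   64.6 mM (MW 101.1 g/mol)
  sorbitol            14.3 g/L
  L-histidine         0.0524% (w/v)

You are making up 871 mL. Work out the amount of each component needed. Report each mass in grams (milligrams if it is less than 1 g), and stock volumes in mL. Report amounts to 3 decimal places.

Working volume: 871 mL = 0.871 L.
sodium bicarbonate: V = C2·V2/C1 = 16.9 mM × 871 mL ÷ 462 mM = 31.861 mL
potassium nitrate: 64.6 mmol/L × 101.1 g/mol × 0.871 L ÷ 1000 = 5.689 g
sorbitol: 14.3 g/L × 0.871 L = 12.455 g
L-histidine: 0.0524 g per 100 mL × 871 mL ÷ 100 = 0.456404 g = 456.404 mg

sodium bicarbonate 31.861 mL; potassium nitrate 5.689 g; sorbitol 12.455 g; L-histidine 456.404 mg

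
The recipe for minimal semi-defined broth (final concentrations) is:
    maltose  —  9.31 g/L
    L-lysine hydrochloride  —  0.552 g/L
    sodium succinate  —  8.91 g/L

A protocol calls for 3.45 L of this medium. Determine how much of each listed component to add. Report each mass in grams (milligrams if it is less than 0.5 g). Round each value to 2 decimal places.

maltose 32.12 g; L-lysine hydrochloride 1.90 g; sodium succinate 30.74 g

Scale factor relative to 1 L: 3.45.
maltose: 9.31 g/L × 3.45 L = 32.12 g
L-lysine hydrochloride: 0.552 g/L × 3.45 L = 1.90 g
sodium succinate: 8.91 g/L × 3.45 L = 30.74 g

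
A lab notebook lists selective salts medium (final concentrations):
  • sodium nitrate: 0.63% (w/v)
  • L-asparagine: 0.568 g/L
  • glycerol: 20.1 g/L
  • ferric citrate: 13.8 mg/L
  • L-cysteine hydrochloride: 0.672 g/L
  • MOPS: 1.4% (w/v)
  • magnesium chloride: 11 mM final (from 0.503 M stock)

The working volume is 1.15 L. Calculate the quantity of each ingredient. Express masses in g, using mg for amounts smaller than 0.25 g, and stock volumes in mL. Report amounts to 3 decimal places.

Scale factor relative to 1 L: 1.15.
sodium nitrate: 0.63 g per 100 mL × 1150 mL ÷ 100 = 7.245 g
L-asparagine: 0.568 g/L × 1.15 L = 0.653 g
glycerol: 20.1 g/L × 1.15 L = 23.115 g
ferric citrate: 13.8 mg/L × 1.15 L = 15.870 mg
L-cysteine hydrochloride: 0.672 g/L × 1.15 L = 0.773 g
MOPS: 1.4 g per 100 mL × 1150 mL ÷ 100 = 16.100 g
magnesium chloride: C1V1 = C2V2 → 11 mM × 1150 mL ÷ 503 mM = 25.149 mL

sodium nitrate 7.245 g; L-asparagine 0.653 g; glycerol 23.115 g; ferric citrate 15.870 mg; L-cysteine hydrochloride 0.773 g; MOPS 16.100 g; magnesium chloride 25.149 mL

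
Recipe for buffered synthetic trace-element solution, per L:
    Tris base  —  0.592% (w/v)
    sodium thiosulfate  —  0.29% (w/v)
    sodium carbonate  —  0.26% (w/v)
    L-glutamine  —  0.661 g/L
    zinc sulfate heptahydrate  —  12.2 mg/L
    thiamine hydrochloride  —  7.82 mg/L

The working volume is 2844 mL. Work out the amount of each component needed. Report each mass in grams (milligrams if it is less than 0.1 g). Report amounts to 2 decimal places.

Working volume: 2844 mL = 2.844 L.
Tris base: 0.592% w/v = 5.92 g/L → 5.92 × 2.844 L = 16.84 g
sodium thiosulfate: 0.29 g per 100 mL × 2844 mL ÷ 100 = 8.25 g
sodium carbonate: 0.26% w/v = 2.6 g/L → 2.6 × 2.844 L = 7.39 g
L-glutamine: 0.661 g/L × 2.844 L = 1.88 g
zinc sulfate heptahydrate: 12.2 mg/L × 2.844 L = 34.70 mg
thiamine hydrochloride: 7.82 mg/L × 2.844 L = 22.24 mg

Tris base 16.84 g; sodium thiosulfate 8.25 g; sodium carbonate 7.39 g; L-glutamine 1.88 g; zinc sulfate heptahydrate 34.70 mg; thiamine hydrochloride 22.24 mg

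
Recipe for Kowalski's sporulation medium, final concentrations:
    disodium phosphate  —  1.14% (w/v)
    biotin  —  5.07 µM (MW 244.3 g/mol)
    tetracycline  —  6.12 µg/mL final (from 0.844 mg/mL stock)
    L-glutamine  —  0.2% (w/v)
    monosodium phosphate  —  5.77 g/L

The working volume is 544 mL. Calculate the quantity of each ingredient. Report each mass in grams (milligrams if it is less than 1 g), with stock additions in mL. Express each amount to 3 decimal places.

Working volume: 544 mL = 0.544 L.
disodium phosphate: 1.14 g per 100 mL × 544 mL ÷ 100 = 6.202 g
biotin: 5.07 µmol/L × 244.3 g/mol × 0.544 L ÷ 1000 = 0.674 mg
tetracycline: C1V1 = C2V2 → 6.12 µg/mL × 544 mL ÷ 844 µg/mL = 3.945 mL
L-glutamine: 0.2% w/v = 2 g/L → 2 × 0.544 L = 1.088 g
monosodium phosphate: 5.77 g/L × 0.544 L = 3.139 g

disodium phosphate 6.202 g; biotin 0.674 mg; tetracycline 3.945 mL; L-glutamine 1.088 g; monosodium phosphate 3.139 g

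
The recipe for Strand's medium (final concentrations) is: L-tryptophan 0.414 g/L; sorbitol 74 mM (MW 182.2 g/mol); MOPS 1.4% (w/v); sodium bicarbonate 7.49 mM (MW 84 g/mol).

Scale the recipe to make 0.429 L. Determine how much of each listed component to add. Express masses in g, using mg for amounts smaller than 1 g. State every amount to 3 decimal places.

Working volume: 0.429 L.
L-tryptophan: 0.414 g/L × 0.429 L = 0.177606 g = 177.606 mg
sorbitol: 74 mmol/L × 182.2 g/mol × 0.429 L ÷ 1000 = 5.784 g
MOPS: 1.4% w/v = 14 g/L → 14 × 0.429 L = 6.006 g
sodium bicarbonate: 7.49 mmol/L × 84 mg/mmol × 0.429 L = 269.910 mg

L-tryptophan 177.606 mg; sorbitol 5.784 g; MOPS 6.006 g; sodium bicarbonate 269.910 mg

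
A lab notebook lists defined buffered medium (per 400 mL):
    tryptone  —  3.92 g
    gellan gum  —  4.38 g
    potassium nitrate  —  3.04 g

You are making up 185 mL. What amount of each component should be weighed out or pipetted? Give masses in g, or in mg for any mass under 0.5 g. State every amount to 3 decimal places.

tryptone 1.813 g; gellan gum 2.026 g; potassium nitrate 1.406 g

Ratio of target to recipe volume: 185 / 400 = 0.4625.
tryptone: 3.92 g × (185 mL / 400 mL) = 1.813 g
gellan gum: 4.38 g × (185 mL / 400 mL) = 2.026 g
potassium nitrate: 3.04 g × (185 mL / 400 mL) = 1.406 g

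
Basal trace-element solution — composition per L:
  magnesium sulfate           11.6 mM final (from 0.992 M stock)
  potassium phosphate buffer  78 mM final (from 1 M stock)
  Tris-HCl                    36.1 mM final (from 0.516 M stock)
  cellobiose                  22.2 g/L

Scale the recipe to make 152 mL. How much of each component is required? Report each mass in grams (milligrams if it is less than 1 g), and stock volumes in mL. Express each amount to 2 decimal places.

magnesium sulfate 1.78 mL; potassium phosphate buffer 11.86 mL; Tris-HCl 10.63 mL; cellobiose 3.37 g

Target volume = 152 mL = 0.152 L.
magnesium sulfate: C1V1 = C2V2 → 11.6 mM × 152 mL ÷ 992 mM = 1.78 mL
potassium phosphate buffer: C1V1 = C2V2 → 78 mM × 152 mL ÷ 1000 mM = 11.86 mL
Tris-HCl: V = C2·V2/C1 = 36.1 mM × 152 mL ÷ 516 mM = 10.63 mL
cellobiose: 22.2 g/L × 0.152 L = 3.37 g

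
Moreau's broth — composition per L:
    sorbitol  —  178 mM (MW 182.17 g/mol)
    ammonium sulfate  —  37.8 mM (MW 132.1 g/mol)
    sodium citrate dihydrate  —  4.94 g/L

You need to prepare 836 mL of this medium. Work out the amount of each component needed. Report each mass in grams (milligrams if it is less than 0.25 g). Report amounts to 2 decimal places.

sorbitol 27.11 g; ammonium sulfate 4.17 g; sodium citrate dihydrate 4.13 g

Target volume = 836 mL = 0.836 L.
sorbitol: 178 mmol/L × 182.17 g/mol × 0.836 L ÷ 1000 = 27.11 g
ammonium sulfate: 37.8 mmol/L × 132.1 g/mol × 0.836 L ÷ 1000 = 4.17 g
sodium citrate dihydrate: 4.94 g/L × 0.836 L = 4.13 g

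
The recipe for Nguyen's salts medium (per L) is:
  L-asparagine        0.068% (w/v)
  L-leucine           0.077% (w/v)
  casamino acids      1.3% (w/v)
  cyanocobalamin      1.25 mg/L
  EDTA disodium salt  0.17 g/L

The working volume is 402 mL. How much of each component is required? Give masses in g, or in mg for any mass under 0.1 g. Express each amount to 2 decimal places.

L-asparagine 0.27 g; L-leucine 0.31 g; casamino acids 5.23 g; cyanocobalamin 0.50 mg; EDTA disodium salt 68.34 mg

Scale factor relative to 1 L: 0.402.
L-asparagine: 0.068% w/v = 0.68 g/L → 0.68 × 0.402 L = 0.27 g
L-leucine: 0.077% w/v = 0.77 g/L → 0.77 × 0.402 L = 0.31 g
casamino acids: 1.3 g per 100 mL × 402 mL ÷ 100 = 5.23 g
cyanocobalamin: 1.25 mg/L × 0.402 L = 0.50 mg
EDTA disodium salt: 0.17 g/L × 0.402 L = 0.06834 g = 68.34 mg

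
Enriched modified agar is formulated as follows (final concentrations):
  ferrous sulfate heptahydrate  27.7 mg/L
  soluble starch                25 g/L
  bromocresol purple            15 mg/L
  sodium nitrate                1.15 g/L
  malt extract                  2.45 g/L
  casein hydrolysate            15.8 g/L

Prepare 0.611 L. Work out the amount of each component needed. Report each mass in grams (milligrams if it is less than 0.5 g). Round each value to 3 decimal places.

Working volume: 0.611 L.
ferrous sulfate heptahydrate: 27.7 mg/L × 0.611 L = 16.925 mg
soluble starch: 25 g/L × 0.611 L = 15.275 g
bromocresol purple: 15 mg/L × 0.611 L = 9.165 mg
sodium nitrate: 1.15 g/L × 0.611 L = 0.703 g
malt extract: 2.45 g/L × 0.611 L = 1.497 g
casein hydrolysate: 15.8 g/L × 0.611 L = 9.654 g

ferrous sulfate heptahydrate 16.925 mg; soluble starch 15.275 g; bromocresol purple 9.165 mg; sodium nitrate 0.703 g; malt extract 1.497 g; casein hydrolysate 9.654 g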